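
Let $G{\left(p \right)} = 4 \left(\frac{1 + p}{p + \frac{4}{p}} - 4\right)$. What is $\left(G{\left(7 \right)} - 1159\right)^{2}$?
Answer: $\frac{3850326601}{2809} \approx 1.3707 \cdot 10^{6}$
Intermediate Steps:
$G{\left(p \right)} = -16 + \frac{4 \left(1 + p\right)}{p + \frac{4}{p}}$ ($G{\left(p \right)} = 4 \left(\frac{1 + p}{p + \frac{4}{p}} - 4\right) = 4 \left(-4 + \frac{1 + p}{p + \frac{4}{p}}\right) = -16 + \frac{4 \left(1 + p\right)}{p + \frac{4}{p}}$)
$\left(G{\left(7 \right)} - 1159\right)^{2} = \left(\frac{4 \left(-16 + 7 - 3 \cdot 7^{2}\right)}{4 + 7^{2}} - 1159\right)^{2} = \left(\frac{4 \left(-16 + 7 - 147\right)}{4 + 49} - 1159\right)^{2} = \left(\frac{4 \left(-16 + 7 - 147\right)}{53} - 1159\right)^{2} = \left(4 \cdot \frac{1}{53} \left(-156\right) - 1159\right)^{2} = \left(- \frac{624}{53} - 1159\right)^{2} = \left(- \frac{62051}{53}\right)^{2} = \frac{3850326601}{2809}$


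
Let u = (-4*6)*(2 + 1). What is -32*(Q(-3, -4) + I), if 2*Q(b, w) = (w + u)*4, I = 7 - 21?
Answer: 5312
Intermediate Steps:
I = -14
u = -72 (u = -24*3 = -72)
Q(b, w) = -144 + 2*w (Q(b, w) = ((w - 72)*4)/2 = ((-72 + w)*4)/2 = (-288 + 4*w)/2 = -144 + 2*w)
-32*(Q(-3, -4) + I) = -32*((-144 + 2*(-4)) - 14) = -32*((-144 - 8) - 14) = -32*(-152 - 14) = -32*(-166) = 5312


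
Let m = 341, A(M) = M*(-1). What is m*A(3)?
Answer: -1023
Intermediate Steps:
A(M) = -M
m*A(3) = 341*(-1*3) = 341*(-3) = -1023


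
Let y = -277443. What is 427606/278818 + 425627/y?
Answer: -18088714/38678051187 ≈ -0.00046767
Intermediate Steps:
427606/278818 + 425627/y = 427606/278818 + 425627/(-277443) = 427606*(1/278818) + 425627*(-1/277443) = 213803/139409 - 425627/277443 = -18088714/38678051187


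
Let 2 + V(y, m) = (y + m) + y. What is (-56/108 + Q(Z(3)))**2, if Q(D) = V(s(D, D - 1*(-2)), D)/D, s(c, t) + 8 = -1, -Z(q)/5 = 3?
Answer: 2401/729 ≈ 3.2936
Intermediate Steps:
Z(q) = -15 (Z(q) = -5*3 = -15)
s(c, t) = -9 (s(c, t) = -8 - 1 = -9)
V(y, m) = -2 + m + 2*y (V(y, m) = -2 + ((y + m) + y) = -2 + ((m + y) + y) = -2 + (m + 2*y) = -2 + m + 2*y)
Q(D) = (-20 + D)/D (Q(D) = (-2 + D + 2*(-9))/D = (-2 + D - 18)/D = (-20 + D)/D)
(-56/108 + Q(Z(3)))**2 = (-56/108 + (-20 - 15)/(-15))**2 = (-56*1/108 - 1/15*(-35))**2 = (-14/27 + 7/3)**2 = (49/27)**2 = 2401/729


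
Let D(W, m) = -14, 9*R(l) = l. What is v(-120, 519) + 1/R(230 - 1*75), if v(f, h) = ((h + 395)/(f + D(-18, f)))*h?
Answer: -36762762/10385 ≈ -3540.0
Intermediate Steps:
R(l) = l/9
v(f, h) = h*(395 + h)/(-14 + f) (v(f, h) = ((h + 395)/(f - 14))*h = ((395 + h)/(-14 + f))*h = h*(395 + h)/(-14 + f))
v(-120, 519) + 1/R(230 - 1*75) = 519*(395 + 519)/(-14 - 120) + 1/((230 - 1*75)/9) = 519*914/(-134) + 1/((230 - 75)/9) = 519*(-1/134)*914 + 1/((1/9)*155) = -237183/67 + 1/(155/9) = -237183/67 + 9/155 = -36762762/10385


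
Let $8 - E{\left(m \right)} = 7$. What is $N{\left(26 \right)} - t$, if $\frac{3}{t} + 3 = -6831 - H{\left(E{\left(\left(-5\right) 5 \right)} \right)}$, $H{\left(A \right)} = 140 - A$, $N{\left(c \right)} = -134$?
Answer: $- \frac{934379}{6973} \approx -134.0$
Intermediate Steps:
$E{\left(m \right)} = 1$ ($E{\left(m \right)} = 8 - 7 = 1$)
$t = - \frac{3}{6973}$ ($t = \frac{3}{-3 - \left(6971 - 1\right)} = \frac{3}{-3 - 6970} = \frac{3}{-6973} = 3 \left(- \frac{1}{6973}\right) = - \frac{3}{6973} \approx -0.00043023$)
$N{\left(26 \right)} - t = -134 - - \frac{3}{6973} = -134 + \frac{3}{6973} = - \frac{934379}{6973}$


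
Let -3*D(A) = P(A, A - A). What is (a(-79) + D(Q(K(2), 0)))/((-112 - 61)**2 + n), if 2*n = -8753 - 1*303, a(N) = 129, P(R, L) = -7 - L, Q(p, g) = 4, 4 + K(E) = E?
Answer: 394/76203 ≈ 0.0051704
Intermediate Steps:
K(E) = -4 + E
D(A) = 7/3 (D(A) = -(-7 - (A - A))/3 = -(-7 - 1*0)/3 = -(-7 + 0)/3 = -1/3*(-7) = 7/3)
n = -4528 (n = (-8753 - 1*303)/2 = (-8753 - 303)/2 = (1/2)*(-9056) = -4528)
(a(-79) + D(Q(K(2), 0)))/((-112 - 61)**2 + n) = (129 + 7/3)/((-112 - 61)**2 - 4528) = 394/(3*((-173)**2 - 4528)) = 394/(3*(29929 - 4528)) = (394/3)/25401 = (394/3)*(1/25401) = 394/76203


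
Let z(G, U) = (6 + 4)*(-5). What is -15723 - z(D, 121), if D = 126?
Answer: -15673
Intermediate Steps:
z(G, U) = -50 (z(G, U) = 10*(-5) = -50)
-15723 - z(D, 121) = -15723 - 1*(-50) = -15723 + 50 = -15673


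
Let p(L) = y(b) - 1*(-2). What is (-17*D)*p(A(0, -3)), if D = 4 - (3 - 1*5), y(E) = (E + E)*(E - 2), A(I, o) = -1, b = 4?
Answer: -1836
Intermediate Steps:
y(E) = 2*E*(-2 + E) (y(E) = (2*E)*(-2 + E) = 2*E*(-2 + E))
p(L) = 18 (p(L) = 2*4*(-2 + 4) - 1*(-2) = 2*4*2 + 2 = 16 + 2 = 18)
D = 6 (D = 4 - (3 - 5) = 4 - 1*(-2) = 4 + 2 = 6)
(-17*D)*p(A(0, -3)) = -17*6*18 = -102*18 = -1836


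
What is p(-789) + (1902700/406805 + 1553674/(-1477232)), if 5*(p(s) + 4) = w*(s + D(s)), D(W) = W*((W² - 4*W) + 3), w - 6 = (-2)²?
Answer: -59332815193830752389/60094536376 ≈ -9.8732e+8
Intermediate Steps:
w = 10 (w = 6 + (-2)² = 6 + 4 = 10)
D(W) = W*(3 + W² - 4*W)
p(s) = -4 + 2*s + 2*s*(3 + s² - 4*s) (p(s) = -4 + (10*(s + s*(3 + s² - 4*s)))/5 = -4 + (10*s + 10*s*(3 + s² - 4*s))/5 = -4 + (2*s + 2*s*(3 + s² - 4*s)) = -4 + 2*s + 2*s*(3 + s² - 4*s))
p(-789) + (1902700/406805 + 1553674/(-1477232)) = (-4 + 2*(-789) + 2*(-789)*(3 + (-789)² - 4*(-789))) + (1902700/406805 + 1553674/(-1477232)) = (-4 - 1578 + 2*(-789)*(3 + 622521 + 3156)) + (1902700*(1/406805) + 1553674*(-1/1477232)) = (-4 - 1578 + 2*(-789)*625680) + (380540/81361 - 776837/738616) = (-4 - 1578 - 987323040) + 217868697483/60094536376 = -987324622 + 217868697483/60094536376 = -59332815193830752389/60094536376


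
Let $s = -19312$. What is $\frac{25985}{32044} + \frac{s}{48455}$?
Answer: $\frac{640269447}{1552692020} \approx 0.41236$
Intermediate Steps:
$\frac{25985}{32044} + \frac{s}{48455} = \frac{25985}{32044} - \frac{19312}{48455} = \frac{640269447}{1552692020}$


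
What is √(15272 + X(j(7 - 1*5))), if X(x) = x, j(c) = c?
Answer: √15274 ≈ 123.59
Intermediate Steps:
√(15272 + X(j(7 - 1*5))) = √(15272 + (7 - 1*5)) = √(15272 + (7 - 5)) = √(15272 + 2) = √15274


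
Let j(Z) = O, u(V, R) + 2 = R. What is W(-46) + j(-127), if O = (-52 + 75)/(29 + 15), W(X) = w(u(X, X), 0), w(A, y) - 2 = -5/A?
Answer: 1387/528 ≈ 2.6269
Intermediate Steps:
u(V, R) = -2 + R
w(A, y) = 2 - 5/A
W(X) = 2 - 5/(-2 + X)
O = 23/44 ≈ 0.52273
j(Z) = 23/44
W(-46) + j(-127) = (-9 + 2*(-46))/(-2 - 46) + 23/44 = (-9 - 92)/(-48) + 23/44 = -1/48*(-101) + 23/44 = 101/48 + 23/44 = 1387/528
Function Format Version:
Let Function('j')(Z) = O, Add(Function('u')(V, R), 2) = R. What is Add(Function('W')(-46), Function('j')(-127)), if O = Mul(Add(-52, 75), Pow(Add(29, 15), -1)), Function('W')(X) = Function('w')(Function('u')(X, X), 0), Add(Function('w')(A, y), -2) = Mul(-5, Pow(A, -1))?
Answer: Rational(1387, 528) ≈ 2.6269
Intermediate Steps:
Function('u')(V, R) = Add(-2, R)
Function('w')(A, y) = Add(2, Mul(-5, Pow(A, -1)))
Function('W')(X) = Add(2, Mul(-5, Pow(Add(-2, X), -1)))
O = Rational(23, 44) (O = Mul(23, Pow(44, -1)) = Mul(23, Rational(1, 44)) = Rational(23, 44) ≈ 0.52273)
Function('j')(Z) = Rational(23, 44)
Add(Function('W')(-46), Function('j')(-127)) = Add(Mul(Pow(Add(-2, -46), -1), Add(-9, Mul(2, -46))), Rational(23, 44)) = Add(Mul(Pow(-48, -1), Add(-9, -92)), Rational(23, 44)) = Add(Mul(Rational(-1, 48), -101), Rational(23, 44)) = Add(Rational(101, 48), Rational(23, 44)) = Rational(1387, 528)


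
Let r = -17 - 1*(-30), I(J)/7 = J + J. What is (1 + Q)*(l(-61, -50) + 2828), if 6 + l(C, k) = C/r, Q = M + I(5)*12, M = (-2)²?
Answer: 2380625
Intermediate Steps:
I(J) = 14*J (I(J) = 7*(J + J) = 7*(2*J) = 14*J)
M = 4
r = 13 (r = -17 + 30 = 13)
Q = 844 (Q = 4 + (14*5)*12 = 4 + 70*12 = 4 + 840 = 844)
l(C, k) = -6 + C/13
(1 + Q)*(l(-61, -50) + 2828) = (1 + 844)*((-6 + (1/13)*(-61)) + 2828) = 845*((-6 - 61/13) + 2828) = 845*(-139/13 + 2828) = 845*(36625/13) = 2380625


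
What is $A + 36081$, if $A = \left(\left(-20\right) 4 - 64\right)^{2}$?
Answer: $56817$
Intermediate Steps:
$A = 20736$ ($A = \left(-80 - 64\right)^{2} = \left(-144\right)^{2} = 20736$)
$A + 36081 = 20736 + 36081 = 56817$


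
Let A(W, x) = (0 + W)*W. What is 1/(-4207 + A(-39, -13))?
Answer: -1/2686 ≈ -0.00037230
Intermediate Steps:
A(W, x) = W² (A(W, x) = W*W = W²)
1/(-4207 + A(-39, -13)) = 1/(-4207 + (-39)²) = 1/(-4207 + 1521) = 1/(-2686) = -1/2686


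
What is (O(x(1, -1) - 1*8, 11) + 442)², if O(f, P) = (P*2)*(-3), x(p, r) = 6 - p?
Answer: 141376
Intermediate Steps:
O(f, P) = -6*P (O(f, P) = (2*P)*(-3) = -6*P)
(O(x(1, -1) - 1*8, 11) + 442)² = (-6*11 + 442)² = (-66 + 442)² = 376² = 141376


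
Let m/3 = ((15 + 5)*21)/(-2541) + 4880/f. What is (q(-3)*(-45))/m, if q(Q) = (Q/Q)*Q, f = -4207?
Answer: -4581423/134924 ≈ -33.956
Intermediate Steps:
q(Q) = Q (q(Q) = 1*Q = Q)
m = -2023860/509047 (m = 3*(((15 + 5)*21)/(-2541) + 4880/(-4207)) = 3*((20*21)*(-1/2541) + 4880*(-1/4207)) = 3*(420*(-1/2541) - 4880/4207) = 3*(-20/121 - 4880/4207) = 3*(-674620/509047) = -2023860/509047 ≈ -3.9758)
(q(-3)*(-45))/m = (-3*(-45))/(-2023860/509047) = 135*(-509047/2023860) = -4581423/134924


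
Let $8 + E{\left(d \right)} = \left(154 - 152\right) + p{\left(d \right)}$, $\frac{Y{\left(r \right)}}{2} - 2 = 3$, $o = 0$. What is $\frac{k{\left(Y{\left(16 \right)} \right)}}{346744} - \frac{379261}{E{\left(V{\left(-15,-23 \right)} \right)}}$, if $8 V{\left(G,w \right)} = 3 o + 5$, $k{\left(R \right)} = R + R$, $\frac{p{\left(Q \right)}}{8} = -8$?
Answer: $\frac{8219154849}{1517005} \approx 5418.0$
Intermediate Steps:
$p{\left(Q \right)} = -64$ ($p{\left(Q \right)} = 8 \left(-8\right) = -64$)
$Y{\left(r \right)} = 10$ ($Y{\left(r \right)} = 4 + 2 \cdot 3 = 4 + 6 = 10$)
$k{\left(R \right)} = 2 R$
$V{\left(G,w \right)} = \frac{5}{8}$ ($V{\left(G,w \right)} = \frac{3 \cdot 0 + 5}{8} = \frac{0 + 5}{8} = \frac{1}{8} \cdot 5 = \frac{5}{8}$)
$E{\left(d \right)} = -70$ ($E{\left(d \right)} = -8 + \left(\left(154 - 152\right) - 64\right) = -8 + \left(2 - 64\right) = -8 - 62 = -70$)
$\frac{k{\left(Y{\left(16 \right)} \right)}}{346744} - \frac{379261}{E{\left(V{\left(-15,-23 \right)} \right)}} = \frac{2 \cdot 10}{346744} - \frac{379261}{-70} = 20 \cdot \frac{1}{346744} - - \frac{379261}{70} = \frac{5}{86686} + \frac{379261}{70} = \frac{8219154849}{1517005}$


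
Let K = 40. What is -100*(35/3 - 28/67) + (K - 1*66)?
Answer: -231326/201 ≈ -1150.9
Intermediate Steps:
-100*(35/3 - 28/67) + (K - 1*66) = -100*(35/3 - 28/67) + (40 - 1*66) = -100*(35*(1/3) - 28*1/67) + (40 - 66) = -100*(35/3 - 28/67) - 26 = -100*2261/201 - 26 = -226100/201 - 26 = -231326/201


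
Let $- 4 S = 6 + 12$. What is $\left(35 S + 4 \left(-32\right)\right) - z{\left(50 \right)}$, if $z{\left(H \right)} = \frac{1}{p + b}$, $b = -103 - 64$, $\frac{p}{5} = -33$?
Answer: $- \frac{94785}{332} \approx -285.5$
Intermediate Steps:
$p = -165$ ($p = 5 \left(-33\right) = -165$)
$b = -167$
$S = - \frac{9}{2}$ ($S = - \frac{6 + 12}{4} = \left(- \frac{1}{4}\right) 18 = - \frac{9}{2} \approx -4.5$)
$z{\left(H \right)} = - \frac{1}{332}$ ($z{\left(H \right)} = \frac{1}{-165 - 167} = \frac{1}{-332} = - \frac{1}{332}$)
$\left(35 S + 4 \left(-32\right)\right) - z{\left(50 \right)} = \left(35 \left(- \frac{9}{2}\right) + 4 \left(-32\right)\right) - - \frac{1}{332} = \left(- \frac{315}{2} - 128\right) + \frac{1}{332} = - \frac{571}{2} + \frac{1}{332} = - \frac{94785}{332}$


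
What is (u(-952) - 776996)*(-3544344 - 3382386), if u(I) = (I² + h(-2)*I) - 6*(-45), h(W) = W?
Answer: -910740313860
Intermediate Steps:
u(I) = 270 + I² - 2*I (u(I) = (I² - 2*I) - 6*(-45) = (I² - 2*I) + 270 = 270 + I² - 2*I)
(u(-952) - 776996)*(-3544344 - 3382386) = ((270 + (-952)² - 2*(-952)) - 776996)*(-3544344 - 3382386) = ((270 + 906304 + 1904) - 776996)*(-6926730) = (908478 - 776996)*(-6926730) = 131482*(-6926730) = -910740313860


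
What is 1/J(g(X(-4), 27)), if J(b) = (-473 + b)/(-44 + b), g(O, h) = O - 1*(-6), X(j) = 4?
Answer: 34/463 ≈ 0.073434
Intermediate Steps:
g(O, h) = 6 + O (g(O, h) = O + 6 = 6 + O)
J(b) = (-473 + b)/(-44 + b)
1/J(g(X(-4), 27)) = 1/((-473 + (6 + 4))/(-44 + (6 + 4))) = 1/((-473 + 10)/(-44 + 10)) = 1/(-463/(-34)) = 1/(-1/34*(-463)) = 1/(463/34) = 34/463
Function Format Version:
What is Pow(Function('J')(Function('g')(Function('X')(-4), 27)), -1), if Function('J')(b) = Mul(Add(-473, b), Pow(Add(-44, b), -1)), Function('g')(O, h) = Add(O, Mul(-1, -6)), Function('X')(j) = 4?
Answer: Rational(34, 463) ≈ 0.073434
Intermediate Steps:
Function('g')(O, h) = Add(6, O) (Function('g')(O, h) = Add(O, 6) = Add(6, O))
Function('J')(b) = Mul(Pow(Add(-44, b), -1), Add(-473, b))
Pow(Function('J')(Function('g')(Function('X')(-4), 27)), -1) = Pow(Mul(Pow(Add(-44, Add(6, 4)), -1), Add(-473, Add(6, 4))), -1) = Pow(Mul(Pow(Add(-44, 10), -1), Add(-473, 10)), -1) = Pow(Mul(Pow(-34, -1), -463), -1) = Pow(Mul(Rational(-1, 34), -463), -1) = Pow(Rational(463, 34), -1) = Rational(34, 463)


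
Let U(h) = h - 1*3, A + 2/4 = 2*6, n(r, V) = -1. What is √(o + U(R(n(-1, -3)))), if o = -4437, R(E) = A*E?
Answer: I*√17806/2 ≈ 66.72*I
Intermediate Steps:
A = 23/2 (A = -½ + 2*6 = -½ + 12 = 23/2 ≈ 11.500)
R(E) = 23*E/2
U(h) = -3 + h (U(h) = h - 3 = -3 + h)
√(o + U(R(n(-1, -3)))) = √(-4437 + (-3 + (23/2)*(-1))) = √(-4437 + (-3 - 23/2)) = √(-4437 - 29/2) = √(-8903/2) = I*√17806/2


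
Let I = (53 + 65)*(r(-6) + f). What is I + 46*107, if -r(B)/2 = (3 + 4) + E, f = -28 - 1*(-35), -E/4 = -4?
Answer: 320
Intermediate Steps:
E = 16 (E = -4*(-4) = 16)
f = 7 (f = -28 + 35 = 7)
r(B) = -46 (r(B) = -2*((3 + 4) + 16) = -2*(7 + 16) = -2*23 = -46)
I = -4602 (I = (53 + 65)*(-46 + 7) = 118*(-39) = -4602)
I + 46*107 = -4602 + 46*107 = -4602 + 4922 = 320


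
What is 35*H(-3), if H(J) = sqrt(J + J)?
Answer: 35*I*sqrt(6) ≈ 85.732*I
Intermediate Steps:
H(J) = sqrt(2)*sqrt(J) (H(J) = sqrt(2*J) = sqrt(2)*sqrt(J))
35*H(-3) = 35*(sqrt(2)*sqrt(-3)) = 35*(sqrt(2)*(I*sqrt(3))) = 35*(I*sqrt(6)) = 35*I*sqrt(6)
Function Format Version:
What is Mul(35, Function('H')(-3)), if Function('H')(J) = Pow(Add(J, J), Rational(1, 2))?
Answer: Mul(35, I, Pow(6, Rational(1, 2))) ≈ Mul(85.732, I)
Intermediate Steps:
Function('H')(J) = Mul(Pow(2, Rational(1, 2)), Pow(J, Rational(1, 2))) (Function('H')(J) = Pow(Mul(2, J), Rational(1, 2)) = Mul(Pow(2, Rational(1, 2)), Pow(J, Rational(1, 2))))
Mul(35, Function('H')(-3)) = Mul(35, Mul(Pow(2, Rational(1, 2)), Pow(-3, Rational(1, 2)))) = Mul(35, Mul(Pow(2, Rational(1, 2)), Mul(I, Pow(3, Rational(1, 2))))) = Mul(35, Mul(I, Pow(6, Rational(1, 2)))) = Mul(35, I, Pow(6, Rational(1, 2)))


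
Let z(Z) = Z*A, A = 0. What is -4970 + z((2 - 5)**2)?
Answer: -4970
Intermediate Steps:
z(Z) = 0 (z(Z) = Z*0 = 0)
-4970 + z((2 - 5)**2) = -4970 + 0 = -4970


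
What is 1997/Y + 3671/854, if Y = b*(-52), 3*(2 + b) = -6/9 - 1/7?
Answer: 67370075/3175172 ≈ 21.218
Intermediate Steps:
b = -143/63 (b = -2 + (-6/9 - 1/7)/3 = -2 + (-6*⅑ - 1*⅐)/3 = -2 + (-⅔ - ⅐)/3 = -2 + (⅓)*(-17/21) = -2 - 17/63 = -143/63 ≈ -2.2698)
Y = 7436/63 (Y = -143/63*(-52) = 7436/63 ≈ 118.03)
1997/Y + 3671/854 = 1997/(7436/63) + 3671/854 = 1997*(63/7436) + 3671*(1/854) = 125811/7436 + 3671/854 = 67370075/3175172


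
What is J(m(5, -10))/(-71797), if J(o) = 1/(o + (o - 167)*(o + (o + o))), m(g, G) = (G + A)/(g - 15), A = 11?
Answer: -100/359200391 ≈ -2.7840e-7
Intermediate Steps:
m(g, G) = (11 + G)/(-15 + g) (m(g, G) = (G + 11)/(g - 15) = (11 + G)/(-15 + g))
J(o) = 1/(o + 3*o*(-167 + o)) (J(o) = 1/(o + (-167 + o)*(o + 2*o)) = 1/(o + (-167 + o)*(3*o)) = 1/(o + 3*o*(-167 + o)))
J(m(5, -10))/(-71797) = (1/((((11 - 10)/(-15 + 5)))*(-500 + 3*((11 - 10)/(-15 + 5)))))/(-71797) = (1/(((1/(-10)))*(-500 + 3*(1/(-10)))))*(-1/71797) = (1/(((-⅒*1))*(-500 + 3*(-⅒*1))))*(-1/71797) = (1/((-⅒)*(-500 + 3*(-⅒))))*(-1/71797) = -10/(-500 - 3/10)*(-1/71797) = -10/(-5003/10)*(-1/71797) = -10*(-10/5003)*(-1/71797) = (100/5003)*(-1/71797) = -100/359200391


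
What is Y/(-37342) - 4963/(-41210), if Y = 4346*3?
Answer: -175983817/769431910 ≈ -0.22872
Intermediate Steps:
Y = 13038
Y/(-37342) - 4963/(-41210) = 13038/(-37342) - 4963/(-41210) = 13038*(-1/37342) - 4963*(-1/41210) = -6519/18671 + 4963/41210 = -175983817/769431910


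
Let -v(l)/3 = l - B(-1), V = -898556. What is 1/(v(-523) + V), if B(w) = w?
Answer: -1/896990 ≈ -1.1148e-6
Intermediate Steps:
v(l) = -3 - 3*l (v(l) = -3*(l - 1*(-1)) = -3*(l + 1) = -3*(1 + l) = -3 - 3*l)
1/(v(-523) + V) = 1/((-3 - 3*(-523)) - 898556) = 1/((-3 + 1569) - 898556) = 1/(1566 - 898556) = 1/(-896990) = -1/896990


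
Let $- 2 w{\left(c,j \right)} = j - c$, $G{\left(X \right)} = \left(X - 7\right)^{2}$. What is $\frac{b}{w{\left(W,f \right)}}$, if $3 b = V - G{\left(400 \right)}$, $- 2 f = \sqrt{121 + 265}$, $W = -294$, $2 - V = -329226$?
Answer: $- \frac{68513368}{172679} - \frac{349558 \sqrt{386}}{518037} \approx -410.02$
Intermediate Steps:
$V = 329228$ ($V = 2 - -329226 = 2 + 329226 = 329228$)
$G{\left(X \right)} = \left(-7 + X\right)^{2}$
$f = - \frac{\sqrt{386}}{2}$ ($f = - \frac{\sqrt{121 + 265}}{2} = - \frac{\sqrt{386}}{2} \approx -9.8234$)
$w{\left(c,j \right)} = \frac{c}{2} - \frac{j}{2}$ ($w{\left(c,j \right)} = - \frac{j - c}{2} = \frac{c}{2} - \frac{j}{2}$)
$b = \frac{174779}{3}$ ($b = \frac{329228 - \left(-7 + 400\right)^{2}}{3} = \frac{329228 - 393^{2}}{3} = \frac{329228 - 154449}{3} = \frac{1}{3} \cdot 174779 = \frac{174779}{3} \approx 58260.0$)
$\frac{b}{w{\left(W,f \right)}} = \frac{174779}{3 \left(\frac{1}{2} \left(-294\right) - \frac{\left(- \frac{1}{2}\right) \sqrt{386}}{2}\right)} = \frac{174779}{3 \left(-147 + \frac{\sqrt{386}}{4}\right)}$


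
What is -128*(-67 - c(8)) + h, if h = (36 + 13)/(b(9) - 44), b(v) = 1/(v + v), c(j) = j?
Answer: 1084674/113 ≈ 9598.9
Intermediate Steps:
b(v) = 1/(2*v)
h = -126/113 (h = (36 + 13)/((1/2)/9 - 44) = 49/((1/2)*(1/9) - 44) = 49/(1/18 - 44) = 49/(-791/18) = 49*(-18/791) = -126/113 ≈ -1.1150)
-128*(-67 - c(8)) + h = -128*(-67 - 1*8) - 126/113 = -128*(-67 - 8) - 126/113 = -128*(-75) - 126/113 = 9600 - 126/113 = 1084674/113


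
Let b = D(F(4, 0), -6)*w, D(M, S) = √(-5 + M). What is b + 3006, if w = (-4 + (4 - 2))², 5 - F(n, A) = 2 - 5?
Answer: 3006 + 4*√3 ≈ 3012.9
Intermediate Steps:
F(n, A) = 8 (F(n, A) = 5 - (2 - 5) = 5 - 1*(-3) = 5 + 3 = 8)
w = 4 (w = (-4 + 2)² = (-2)² = 4)
b = 4*√3 (b = √(-5 + 8)*4 = √3*4 = 4*√3 ≈ 6.9282)
b + 3006 = 4*√3 + 3006 = 3006 + 4*√3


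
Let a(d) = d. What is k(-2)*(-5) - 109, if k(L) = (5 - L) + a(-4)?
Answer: -124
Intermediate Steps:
k(L) = 1 - L (k(L) = (5 - L) - 4 = 1 - L)
k(-2)*(-5) - 109 = (1 - 1*(-2))*(-5) - 109 = (1 + 2)*(-5) - 109 = 3*(-5) - 109 = -15 - 109 = -124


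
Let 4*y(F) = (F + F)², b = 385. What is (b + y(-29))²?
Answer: 1503076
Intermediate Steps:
y(F) = F² (y(F) = (F + F)²/4 = (2*F)²/4 = (4*F²)/4 = F²)
(b + y(-29))² = (385 + (-29)²)² = (385 + 841)² = 1226² = 1503076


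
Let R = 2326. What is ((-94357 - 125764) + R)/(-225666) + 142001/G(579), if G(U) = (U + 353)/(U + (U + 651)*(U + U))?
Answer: 22830620624211997/105160356 ≈ 2.1710e+8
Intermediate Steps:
G(U) = (353 + U)/(U + 2*U*(651 + U)) (G(U) = (353 + U)/(U + (651 + U)*(2*U)) = (353 + U)/(U + 2*U*(651 + U)))
((-94357 - 125764) + R)/(-225666) + 142001/G(579) = ((-94357 - 125764) + 2326)/(-225666) + 142001/(((353 + 579)/(579*(1303 + 2*579)))) = (-220121 + 2326)*(-1/225666) + 142001/(((1/579)*932/(1303 + 1158))) = -217795*(-1/225666) + 142001/(((1/579)*932/2461)) = 217795/225666 + 142001/(((1/579)*(1/2461)*932)) = 217795/225666 + 142001/(932/1424919) = 217795/225666 + 142001*(1424919/932) = 217795/225666 + 202339922919/932 = 22830620624211997/105160356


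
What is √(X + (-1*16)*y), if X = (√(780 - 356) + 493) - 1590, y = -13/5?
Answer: √(-26385 + 50*√106)/5 ≈ 32.168*I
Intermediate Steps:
y = -13/5 (y = -13*⅕ = -13/5 ≈ -2.6000)
X = -1097 + 2*√106 (X = (√424 + 493) - 1590 = (2*√106 + 493) - 1590 = (493 + 2*√106) - 1590 = -1097 + 2*√106 ≈ -1076.4)
√(X + (-1*16)*y) = √((-1097 + 2*√106) - 1*16*(-13/5)) = √((-1097 + 2*√106) - 16*(-13/5)) = √((-1097 + 2*√106) + 208/5) = √(-5277/5 + 2*√106)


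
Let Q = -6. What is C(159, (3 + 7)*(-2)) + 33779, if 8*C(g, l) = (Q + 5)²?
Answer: 270233/8 ≈ 33779.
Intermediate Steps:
C(g, l) = ⅛ (C(g, l) = (-6 + 5)²/8 = (⅛)*(-1)² = (⅛)*1 = ⅛)
C(159, (3 + 7)*(-2)) + 33779 = ⅛ + 33779 = 270233/8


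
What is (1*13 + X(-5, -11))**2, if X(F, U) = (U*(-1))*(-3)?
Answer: 400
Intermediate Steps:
X(F, U) = 3*U (X(F, U) = -U*(-3) = 3*U)
(1*13 + X(-5, -11))**2 = (1*13 + 3*(-11))**2 = (13 - 33)**2 = (-20)**2 = 400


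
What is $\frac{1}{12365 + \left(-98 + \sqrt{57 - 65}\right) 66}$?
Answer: $\frac{5897}{34809457} - \frac{132 i \sqrt{2}}{34809457} \approx 0.00016941 - 5.3628 \cdot 10^{-6} i$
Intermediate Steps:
$\frac{1}{12365 + \left(-98 + \sqrt{57 - 65}\right) 66} = \frac{1}{12365 + \left(-98 + \sqrt{-8}\right) 66} = \frac{1}{12365 + \left(-98 + 2 i \sqrt{2}\right) 66} = \frac{1}{12365 - \left(6468 - 132 i \sqrt{2}\right)} = \frac{1}{5897 + 132 i \sqrt{2}}$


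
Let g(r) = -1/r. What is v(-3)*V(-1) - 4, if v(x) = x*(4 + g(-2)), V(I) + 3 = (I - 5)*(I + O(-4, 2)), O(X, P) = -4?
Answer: -737/2 ≈ -368.50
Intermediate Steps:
V(I) = -3 + (-5 + I)*(-4 + I) (V(I) = -3 + (I - 5)*(I - 4) = -3 + (-5 + I)*(-4 + I))
v(x) = 9*x/2 (v(x) = x*(4 - 1/(-2)) = x*(4 - 1*(-½)) = x*(4 + ½) = x*(9/2) = 9*x/2)
v(-3)*V(-1) - 4 = ((9/2)*(-3))*(17 + (-1)² - 9*(-1)) - 4 = -27*(17 + 1 + 9)/2 - 4 = -27/2*27 - 4 = -729/2 - 4 = -737/2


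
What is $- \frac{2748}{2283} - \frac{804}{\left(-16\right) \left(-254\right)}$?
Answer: $- \frac{1083617}{773176} \approx -1.4015$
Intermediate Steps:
$- \frac{2748}{2283} - \frac{804}{\left(-16\right) \left(-254\right)} = \left(-2748\right) \frac{1}{2283} - \frac{804}{4064} = - \frac{916}{761} - \frac{201}{1016} = - \frac{1083617}{773176}$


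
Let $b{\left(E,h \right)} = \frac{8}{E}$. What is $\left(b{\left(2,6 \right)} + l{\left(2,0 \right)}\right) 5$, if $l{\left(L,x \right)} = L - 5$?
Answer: $5$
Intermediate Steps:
$l{\left(L,x \right)} = -5 + L$
$\left(b{\left(2,6 \right)} + l{\left(2,0 \right)}\right) 5 = \left(\frac{8}{2} + \left(-5 + 2\right)\right) 5 = \left(8 \cdot \frac{1}{2} - 3\right) 5 = \left(4 - 3\right) 5 = 1 \cdot 5 = 5$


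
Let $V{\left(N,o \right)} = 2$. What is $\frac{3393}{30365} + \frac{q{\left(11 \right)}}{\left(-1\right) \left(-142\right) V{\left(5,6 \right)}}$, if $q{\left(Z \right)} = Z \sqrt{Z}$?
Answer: $\frac{3393}{30365} + \frac{11 \sqrt{11}}{284} \approx 0.2402$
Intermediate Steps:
$q{\left(Z \right)} = Z^{\frac{3}{2}}$
$\frac{3393}{30365} + \frac{q{\left(11 \right)}}{\left(-1\right) \left(-142\right) V{\left(5,6 \right)}} = \frac{3393}{30365} + \frac{11^{\frac{3}{2}}}{\left(-1\right) \left(-142\right) 2} = 3393 \cdot \frac{1}{30365} + \frac{11 \sqrt{11}}{142 \cdot 2} = \frac{3393}{30365} + \frac{11 \sqrt{11}}{284}$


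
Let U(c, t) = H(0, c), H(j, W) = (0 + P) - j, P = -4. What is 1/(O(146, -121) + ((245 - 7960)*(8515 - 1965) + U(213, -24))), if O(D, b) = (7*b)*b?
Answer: -1/50430767 ≈ -1.9829e-8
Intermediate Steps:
H(j, W) = -4 - j (H(j, W) = (0 - 4) - j = -4 - j)
U(c, t) = -4 (U(c, t) = -4 - 1*0 = -4 + 0 = -4)
O(D, b) = 7*b²
1/(O(146, -121) + ((245 - 7960)*(8515 - 1965) + U(213, -24))) = 1/(7*(-121)² + ((245 - 7960)*(8515 - 1965) - 4)) = 1/(7*14641 + (-7715*6550 - 4)) = 1/(102487 + (-50533250 - 4)) = 1/(102487 - 50533254) = 1/(-50430767) = -1/50430767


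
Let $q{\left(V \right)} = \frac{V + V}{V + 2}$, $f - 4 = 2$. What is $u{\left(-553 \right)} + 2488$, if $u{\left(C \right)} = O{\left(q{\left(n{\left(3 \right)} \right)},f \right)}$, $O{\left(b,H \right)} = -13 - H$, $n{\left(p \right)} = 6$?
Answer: $2469$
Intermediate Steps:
$f = 6$ ($f = 4 + 2 = 6$)
$q{\left(V \right)} = \frac{2 V}{2 + V}$
$u{\left(C \right)} = -19$ ($u{\left(C \right)} = -13 - 6 = -19$)
$u{\left(-553 \right)} + 2488 = -19 + 2488 = 2469$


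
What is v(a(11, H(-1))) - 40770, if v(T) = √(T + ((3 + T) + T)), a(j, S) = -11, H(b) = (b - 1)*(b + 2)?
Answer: -40770 + I*√30 ≈ -40770.0 + 5.4772*I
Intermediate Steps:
H(b) = (-1 + b)*(2 + b)
v(T) = √(3 + 3*T) (v(T) = √(T + (3 + 2*T)) = √(3 + 3*T))
v(a(11, H(-1))) - 40770 = √(3 + 3*(-11)) - 40770 = √(3 - 33) - 40770 = √(-30) - 40770 = I*√30 - 40770 = -40770 + I*√30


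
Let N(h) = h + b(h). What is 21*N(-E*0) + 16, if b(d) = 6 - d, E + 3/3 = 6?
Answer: 142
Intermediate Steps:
E = 5 (E = -1 + 6 = 5)
N(h) = 6 (N(h) = h + (6 - h) = 6)
21*N(-E*0) + 16 = 21*6 + 16 = 126 + 16 = 142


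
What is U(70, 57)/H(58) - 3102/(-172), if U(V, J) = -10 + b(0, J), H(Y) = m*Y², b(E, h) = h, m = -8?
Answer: 20868235/1157216 ≈ 18.033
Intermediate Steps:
H(Y) = -8*Y²
U(V, J) = -10 + J
U(70, 57)/H(58) - 3102/(-172) = (-10 + 57)/((-8*58²)) - 3102/(-172) = 47/((-8*3364)) - 3102*(-1/172) = 47/(-26912) + 1551/86 = 47*(-1/26912) + 1551/86 = -47/26912 + 1551/86 = 20868235/1157216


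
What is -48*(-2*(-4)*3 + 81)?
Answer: -5040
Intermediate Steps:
-48*(-2*(-4)*3 + 81) = -48*(8*3 + 81) = -48*(24 + 81) = -48*105 = -5040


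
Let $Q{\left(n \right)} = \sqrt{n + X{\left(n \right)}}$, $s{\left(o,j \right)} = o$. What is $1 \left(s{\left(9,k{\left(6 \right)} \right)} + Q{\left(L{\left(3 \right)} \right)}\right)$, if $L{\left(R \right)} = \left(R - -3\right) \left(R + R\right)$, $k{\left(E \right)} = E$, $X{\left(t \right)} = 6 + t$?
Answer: $9 + \sqrt{78} \approx 17.832$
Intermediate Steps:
$L{\left(R \right)} = 2 R \left(3 + R\right)$ ($L{\left(R \right)} = \left(R + 3\right) 2 R = \left(3 + R\right) 2 R = 2 R \left(3 + R\right)$)
$Q{\left(n \right)} = \sqrt{6 + 2 n}$ ($Q{\left(n \right)} = \sqrt{n + \left(6 + n\right)} = \sqrt{6 + 2 n}$)
$1 \left(s{\left(9,k{\left(6 \right)} \right)} + Q{\left(L{\left(3 \right)} \right)}\right) = 1 \left(9 + \sqrt{6 + 2 \cdot 2 \cdot 3 \left(3 + 3\right)}\right) = 1 \left(9 + \sqrt{6 + 2 \cdot 2 \cdot 3 \cdot 6}\right) = 1 \left(9 + \sqrt{6 + 2 \cdot 36}\right) = 1 \left(9 + \sqrt{6 + 72}\right) = 1 \left(9 + \sqrt{78}\right) = 9 + \sqrt{78}$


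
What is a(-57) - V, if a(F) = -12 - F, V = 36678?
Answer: -36633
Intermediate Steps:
a(-57) - V = (-12 - 1*(-57)) - 1*36678 = (-12 + 57) - 36678 = 45 - 36678 = -36633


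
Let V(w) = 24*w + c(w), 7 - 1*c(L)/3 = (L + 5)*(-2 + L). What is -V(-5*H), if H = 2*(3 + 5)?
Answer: 20349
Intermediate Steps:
c(L) = 21 - 3*(-2 + L)*(5 + L) (c(L) = 21 - 3*(L + 5)*(-2 + L) = 21 - 3*(5 + L)*(-2 + L) = 21 - 3*(-2 + L)*(5 + L))
H = 16 (H = 2*8 = 16)
V(w) = 51 - 3*w**2 + 15*w (V(w) = 24*w + (51 - 9*w - 3*w**2) = 51 - 3*w**2 + 15*w)
-V(-5*H) = -(51 - 3*(-5*16)**2 + 15*(-5*16)) = -(51 - 3*(-80)**2 + 15*(-80)) = -(51 - 3*6400 - 1200) = -(51 - 19200 - 1200) = -1*(-20349) = 20349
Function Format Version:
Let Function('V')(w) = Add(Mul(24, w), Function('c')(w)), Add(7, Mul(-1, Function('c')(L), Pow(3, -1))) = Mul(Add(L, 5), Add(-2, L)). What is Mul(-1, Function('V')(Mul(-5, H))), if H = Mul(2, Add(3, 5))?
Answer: 20349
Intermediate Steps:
Function('c')(L) = Add(21, Mul(-3, Add(-2, L), Add(5, L))) (Function('c')(L) = Add(21, Mul(-3, Mul(Add(L, 5), Add(-2, L)))) = Add(21, Mul(-3, Mul(Add(5, L), Add(-2, L)))) = Add(21, Mul(-3, Mul(Add(-2, L), Add(5, L)))) = Add(21, Mul(-3, Add(-2, L), Add(5, L))))
H = 16 (H = Mul(2, 8) = 16)
Function('V')(w) = Add(51, Mul(-3, Pow(w, 2)), Mul(15, w)) (Function('V')(w) = Add(Mul(24, w), Add(51, Mul(-9, w), Mul(-3, Pow(w, 2)))) = Add(51, Mul(-3, Pow(w, 2)), Mul(15, w)))
Mul(-1, Function('V')(Mul(-5, H))) = Mul(-1, Add(51, Mul(-3, Pow(Mul(-5, 16), 2)), Mul(15, Mul(-5, 16)))) = Mul(-1, Add(51, Mul(-3, Pow(-80, 2)), Mul(15, -80))) = Mul(-1, Add(51, Mul(-3, 6400), -1200)) = Mul(-1, Add(51, -19200, -1200)) = Mul(-1, -20349) = 20349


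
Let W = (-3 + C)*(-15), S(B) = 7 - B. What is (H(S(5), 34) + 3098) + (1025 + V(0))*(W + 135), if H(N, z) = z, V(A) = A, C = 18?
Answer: -89118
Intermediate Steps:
W = -225 (W = (-3 + 18)*(-15) = 15*(-15) = -225)
(H(S(5), 34) + 3098) + (1025 + V(0))*(W + 135) = (34 + 3098) + (1025 + 0)*(-225 + 135) = 3132 + 1025*(-90) = 3132 - 92250 = -89118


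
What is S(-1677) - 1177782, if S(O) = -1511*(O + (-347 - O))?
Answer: -653465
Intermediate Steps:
S(O) = 524317 (S(O) = -1511*(-347) = 524317)
S(-1677) - 1177782 = 524317 - 1177782 = -653465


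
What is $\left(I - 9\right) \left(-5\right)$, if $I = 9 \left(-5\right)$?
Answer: $270$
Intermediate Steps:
$I = -45$
$\left(I - 9\right) \left(-5\right) = \left(-45 - 9\right) \left(-5\right) = \left(-54\right) \left(-5\right) = 270$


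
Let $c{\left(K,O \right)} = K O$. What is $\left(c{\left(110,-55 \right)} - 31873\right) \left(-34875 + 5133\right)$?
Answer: $1127905866$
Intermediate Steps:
$\left(c{\left(110,-55 \right)} - 31873\right) \left(-34875 + 5133\right) = \left(110 \left(-55\right) - 31873\right) \left(-34875 + 5133\right) = \left(-6050 - 31873\right) \left(-29742\right) = \left(-37923\right) \left(-29742\right) = 1127905866$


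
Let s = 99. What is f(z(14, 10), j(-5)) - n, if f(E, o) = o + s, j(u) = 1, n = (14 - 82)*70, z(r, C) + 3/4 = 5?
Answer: 4860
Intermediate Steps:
z(r, C) = 17/4 (z(r, C) = -¾ + 5 = 17/4)
n = -4760 (n = -68*70 = -4760)
f(E, o) = 99 + o (f(E, o) = o + 99 = 99 + o)
f(z(14, 10), j(-5)) - n = (99 + 1) - 1*(-4760) = 100 + 4760 = 4860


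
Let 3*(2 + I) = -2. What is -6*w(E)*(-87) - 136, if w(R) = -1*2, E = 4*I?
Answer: -1180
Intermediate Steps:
I = -8/3 (I = -2 + (⅓)*(-2) = -2 - ⅔ = -8/3 ≈ -2.6667)
E = -32/3 (E = 4*(-8/3) = -32/3 ≈ -10.667)
w(R) = -2
-6*w(E)*(-87) - 136 = -6*(-2)*(-87) - 136 = 12*(-87) - 136 = -1044 - 136 = -1180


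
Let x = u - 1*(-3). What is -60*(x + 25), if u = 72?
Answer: -6000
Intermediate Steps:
x = 75 (x = 72 - 1*(-3) = 72 + 3 = 75)
-60*(x + 25) = -60*(75 + 25) = -60*100 = -6000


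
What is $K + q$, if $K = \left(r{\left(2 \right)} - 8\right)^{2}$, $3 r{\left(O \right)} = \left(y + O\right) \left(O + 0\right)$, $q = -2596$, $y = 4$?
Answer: $-2580$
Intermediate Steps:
$r{\left(O \right)} = \frac{O \left(4 + O\right)}{3}$ ($r{\left(O \right)} = \frac{\left(4 + O\right) \left(O + 0\right)}{3} = \frac{\left(4 + O\right) O}{3} = \frac{O \left(4 + O\right)}{3}$)
$K = 16$ ($K = \left(\frac{1}{3} \cdot 2 \left(4 + 2\right) - 8\right)^{2} = \left(\frac{1}{3} \cdot 2 \cdot 6 - 8\right)^{2} = \left(4 - 8\right)^{2} = \left(-4\right)^{2} = 16$)
$K + q = 16 - 2596 = -2580$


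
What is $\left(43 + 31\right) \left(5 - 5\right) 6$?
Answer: $0$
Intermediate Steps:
$\left(43 + 31\right) \left(5 - 5\right) 6 = 74 \cdot 0 \cdot 6 = 74 \cdot 0 = 0$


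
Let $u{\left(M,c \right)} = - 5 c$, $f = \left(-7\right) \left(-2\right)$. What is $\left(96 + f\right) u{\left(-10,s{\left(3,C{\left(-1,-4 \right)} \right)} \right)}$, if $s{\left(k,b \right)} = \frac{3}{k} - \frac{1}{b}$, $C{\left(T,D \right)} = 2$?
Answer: $-275$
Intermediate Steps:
$s{\left(k,b \right)} = - \frac{1}{b} + \frac{3}{k}$
$f = 14$
$\left(96 + f\right) u{\left(-10,s{\left(3,C{\left(-1,-4 \right)} \right)} \right)} = \left(96 + 14\right) \left(- 5 \left(- \frac{1}{2} + \frac{3}{3}\right)\right) = 110 \left(- 5 \left(\left(-1\right) \frac{1}{2} + 3 \cdot \frac{1}{3}\right)\right) = 110 \left(- 5 \left(- \frac{1}{2} + 1\right)\right) = 110 \left(\left(-5\right) \frac{1}{2}\right) = 110 \left(- \frac{5}{2}\right) = -275$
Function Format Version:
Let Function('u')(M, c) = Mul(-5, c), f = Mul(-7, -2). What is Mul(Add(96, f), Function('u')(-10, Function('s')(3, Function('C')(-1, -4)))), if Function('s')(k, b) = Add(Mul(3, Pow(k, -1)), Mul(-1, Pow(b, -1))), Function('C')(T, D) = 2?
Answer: -275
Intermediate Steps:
Function('s')(k, b) = Add(Mul(-1, Pow(b, -1)), Mul(3, Pow(k, -1)))
f = 14
Mul(Add(96, f), Function('u')(-10, Function('s')(3, Function('C')(-1, -4)))) = Mul(Add(96, 14), Mul(-5, Add(Mul(-1, Pow(2, -1)), Mul(3, Pow(3, -1))))) = Mul(110, Mul(-5, Add(Mul(-1, Rational(1, 2)), Mul(3, Rational(1, 3))))) = Mul(110, Mul(-5, Add(Rational(-1, 2), 1))) = Mul(110, Mul(-5, Rational(1, 2))) = Mul(110, Rational(-5, 2)) = -275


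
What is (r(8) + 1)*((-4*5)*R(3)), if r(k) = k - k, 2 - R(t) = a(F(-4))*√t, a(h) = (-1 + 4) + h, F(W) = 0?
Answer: -40 + 60*√3 ≈ 63.923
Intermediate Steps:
a(h) = 3 + h
R(t) = 2 - 3*√t (R(t) = 2 - (3 + 0)*√t = 2 - 3*√t)
r(k) = 0
(r(8) + 1)*((-4*5)*R(3)) = (0 + 1)*((-4*5)*(2 - 3*√3)) = 1*(-20*(2 - 3*√3)) = 1*(-40 + 60*√3) = -40 + 60*√3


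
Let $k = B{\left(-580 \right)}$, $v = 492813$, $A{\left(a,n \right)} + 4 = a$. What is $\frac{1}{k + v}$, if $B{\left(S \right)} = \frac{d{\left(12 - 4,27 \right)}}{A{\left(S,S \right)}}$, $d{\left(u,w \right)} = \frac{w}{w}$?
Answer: $\frac{584}{287802791} \approx 2.0292 \cdot 10^{-6}$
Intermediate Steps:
$A{\left(a,n \right)} = -4 + a$
$d{\left(u,w \right)} = 1$
$B{\left(S \right)} = \frac{1}{-4 + S}$ ($B{\left(S \right)} = 1 \frac{1}{-4 + S} = \frac{1}{-4 + S}$)
$k = - \frac{1}{584}$ ($k = \frac{1}{-4 - 580} = \frac{1}{-584} = - \frac{1}{584} \approx -0.0017123$)
$\frac{1}{k + v} = \frac{1}{- \frac{1}{584} + 492813} = \frac{1}{\frac{287802791}{584}} = \frac{584}{287802791}$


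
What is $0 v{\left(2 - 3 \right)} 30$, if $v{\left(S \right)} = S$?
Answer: $0$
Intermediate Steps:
$0 v{\left(2 - 3 \right)} 30 = 0 \left(2 - 3\right) 30 = 0 \left(-1\right) 30 = 0 \cdot 30 = 0$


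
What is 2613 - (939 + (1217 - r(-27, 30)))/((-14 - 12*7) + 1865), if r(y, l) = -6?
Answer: 4615009/1767 ≈ 2611.8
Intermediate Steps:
2613 - (939 + (1217 - r(-27, 30)))/((-14 - 12*7) + 1865) = 2613 - (939 + (1217 - 1*(-6)))/((-14 - 12*7) + 1865) = 2613 - (939 + (1217 + 6))/((-14 - 84) + 1865) = 2613 - (939 + 1223)/(-98 + 1865) = 2613 - 2162/1767 = 4615009/1767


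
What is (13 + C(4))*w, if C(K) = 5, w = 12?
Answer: 216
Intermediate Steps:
(13 + C(4))*w = (13 + 5)*12 = 18*12 = 216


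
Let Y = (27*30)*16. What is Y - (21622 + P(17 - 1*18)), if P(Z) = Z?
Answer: -8661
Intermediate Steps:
Y = 12960 (Y = 810*16 = 12960)
Y - (21622 + P(17 - 1*18)) = 12960 - (21622 + (17 - 1*18)) = 12960 - (21622 + (17 - 18)) = 12960 - (21622 - 1) = 12960 - 1*21621 = 12960 - 21621 = -8661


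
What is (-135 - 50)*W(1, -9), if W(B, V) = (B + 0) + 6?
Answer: -1295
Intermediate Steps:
W(B, V) = 6 + B (W(B, V) = B + 6 = 6 + B)
(-135 - 50)*W(1, -9) = (-135 - 50)*(6 + 1) = -185*7 = -1295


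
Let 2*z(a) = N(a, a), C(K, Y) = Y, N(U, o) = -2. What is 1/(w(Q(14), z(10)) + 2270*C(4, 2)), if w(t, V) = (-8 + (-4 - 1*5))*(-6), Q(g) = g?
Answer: 1/4642 ≈ 0.00021542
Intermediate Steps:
z(a) = -1 (z(a) = (½)*(-2) = -1)
w(t, V) = 102 (w(t, V) = (-8 + (-4 - 5))*(-6) = (-8 - 9)*(-6) = -17*(-6) = 102)
1/(w(Q(14), z(10)) + 2270*C(4, 2)) = 1/(102 + 2270*2) = 1/(102 + 4540) = 1/4642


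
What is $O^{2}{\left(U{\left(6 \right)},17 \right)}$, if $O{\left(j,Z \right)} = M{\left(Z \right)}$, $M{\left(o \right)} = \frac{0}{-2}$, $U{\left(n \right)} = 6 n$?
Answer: $0$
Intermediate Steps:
$M{\left(o \right)} = 0$ ($M{\left(o \right)} = 0 \left(- \frac{1}{2}\right) = 0$)
$O{\left(j,Z \right)} = 0$
$O^{2}{\left(U{\left(6 \right)},17 \right)} = 0^{2} = 0$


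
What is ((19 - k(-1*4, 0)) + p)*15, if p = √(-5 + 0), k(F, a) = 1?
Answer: 270 + 15*I*√5 ≈ 270.0 + 33.541*I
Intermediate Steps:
p = I*√5 (p = √(-5) = I*√5 ≈ 2.2361*I)
((19 - k(-1*4, 0)) + p)*15 = ((19 - 1*1) + I*√5)*15 = ((19 - 1) + I*√5)*15 = (18 + I*√5)*15 = 270 + 15*I*√5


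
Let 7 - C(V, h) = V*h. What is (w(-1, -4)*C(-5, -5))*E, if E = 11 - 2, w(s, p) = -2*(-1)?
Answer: -324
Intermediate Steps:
w(s, p) = 2
C(V, h) = 7 - V*h
E = 9
(w(-1, -4)*C(-5, -5))*E = (2*(7 - 1*(-5)*(-5)))*9 = (2*(7 - 25))*9 = (2*(-18))*9 = -36*9 = -324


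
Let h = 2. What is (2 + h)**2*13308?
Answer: 212928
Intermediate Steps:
(2 + h)**2*13308 = (2 + 2)**2*13308 = 4**2*13308 = 16*13308 = 212928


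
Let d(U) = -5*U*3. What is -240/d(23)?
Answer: 16/23 ≈ 0.69565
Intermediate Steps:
d(U) = -15*U
-240/d(23) = -240/((-15*23)) = -240/(-345) = -240*(-1/345) = 16/23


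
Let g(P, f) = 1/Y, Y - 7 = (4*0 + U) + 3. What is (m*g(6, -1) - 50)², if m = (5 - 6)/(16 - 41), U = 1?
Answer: 189035001/75625 ≈ 2499.6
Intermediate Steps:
m = 1/25 (m = -1/(-25) = -1*(-1/25) = 1/25 ≈ 0.040000)
Y = 11 (Y = 7 + ((4*0 + 1) + 3) = 7 + ((0 + 1) + 3) = 7 + (1 + 3) = 7 + 4 = 11)
g(P, f) = 1/11
(m*g(6, -1) - 50)² = ((1/25)*(1/11) - 50)² = (1/275 - 50)² = (-13749/275)² = 189035001/75625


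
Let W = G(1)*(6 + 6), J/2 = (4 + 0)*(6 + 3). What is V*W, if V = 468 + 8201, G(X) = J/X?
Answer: 7490016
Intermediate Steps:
J = 72 (J = 2*((4 + 0)*(6 + 3)) = 2*(4*9) = 2*36 = 72)
G(X) = 72/X
W = 864 (W = (72/1)*(6 + 6) = (72*1)*12 = 72*12 = 864)
V = 8669
V*W = 8669*864 = 7490016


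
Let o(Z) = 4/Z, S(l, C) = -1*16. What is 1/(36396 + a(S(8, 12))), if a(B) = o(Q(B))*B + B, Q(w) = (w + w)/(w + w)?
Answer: 1/36316 ≈ 2.7536e-5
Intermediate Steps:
S(l, C) = -16
Q(w) = 1 (Q(w) = (2*w)/((2*w)) = (2*w)*(1/(2*w)) = 1)
o(Z) = 4/Z
a(B) = 5*B (a(B) = (4/1)*B + B = (4*1)*B + B = 4*B + B = 5*B)
1/(36396 + a(S(8, 12))) = 1/(36396 + 5*(-16)) = 1/(36396 - 80) = 1/36316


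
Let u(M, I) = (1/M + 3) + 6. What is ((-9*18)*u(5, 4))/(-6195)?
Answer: 2484/10325 ≈ 0.24058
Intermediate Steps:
u(M, I) = 9 + 1/M (u(M, I) = (3 + 1/M) + 6 = 9 + 1/M)
((-9*18)*u(5, 4))/(-6195) = ((-9*18)*(9 + 1/5))/(-6195) = -162*(9 + 1/5)*(-1/6195) = -162*46/5*(-1/6195) = -7452/5*(-1/6195) = 2484/10325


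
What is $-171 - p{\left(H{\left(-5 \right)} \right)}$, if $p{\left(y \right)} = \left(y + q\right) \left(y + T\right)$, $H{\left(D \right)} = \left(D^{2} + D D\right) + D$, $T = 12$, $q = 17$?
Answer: $-3705$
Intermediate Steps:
$H{\left(D \right)} = D + 2 D^{2}$ ($H{\left(D \right)} = \left(D^{2} + D^{2}\right) + D = 2 D^{2} + D = D + 2 D^{2}$)
$p{\left(y \right)} = \left(12 + y\right) \left(17 + y\right)$ ($p{\left(y \right)} = \left(y + 17\right) \left(y + 12\right) = \left(17 + y\right) \left(12 + y\right) = \left(12 + y\right) \left(17 + y\right)$)
$-171 - p{\left(H{\left(-5 \right)} \right)} = -171 - \left(204 + \left(- 5 \left(1 + 2 \left(-5\right)\right)\right)^{2} + 29 \left(- 5 \left(1 + 2 \left(-5\right)\right)\right)\right) = -171 - \left(204 + \left(- 5 \left(1 - 10\right)\right)^{2} + 29 \left(- 5 \left(1 - 10\right)\right)\right) = -171 - \left(204 + \left(\left(-5\right) \left(-9\right)\right)^{2} + 29 \left(\left(-5\right) \left(-9\right)\right)\right) = -171 - \left(204 + 45^{2} + 29 \cdot 45\right) = -171 - \left(204 + 2025 + 1305\right) = -171 - 3534 = -3705$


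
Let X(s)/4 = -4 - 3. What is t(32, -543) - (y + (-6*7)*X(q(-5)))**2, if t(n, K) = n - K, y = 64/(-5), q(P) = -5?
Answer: -33811481/25 ≈ -1.3525e+6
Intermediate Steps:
y = -64/5 (y = 64*(-1/5) = -64/5 ≈ -12.800)
X(s) = -28 (X(s) = 4*(-4 - 3) = 4*(-7) = -28)
t(32, -543) - (y + (-6*7)*X(q(-5)))**2 = (32 - 1*(-543)) - (-64/5 - 6*7*(-28))**2 = (32 + 543) - (-64/5 - 42*(-28))**2 = 575 - (-64/5 + 1176)**2 = 575 - (5816/5)**2 = 575 - 1*33825856/25 = 575 - 33825856/25 = -33811481/25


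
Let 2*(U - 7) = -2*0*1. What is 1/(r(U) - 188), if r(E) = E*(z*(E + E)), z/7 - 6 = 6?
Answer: 1/8044 ≈ 0.00012432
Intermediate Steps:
U = 7 (U = 7 + (-2*0*1)/2 = 7 + (0*1)/2 = 7 + (½)*0 = 7 + 0 = 7)
z = 84 (z = 42 + 7*6 = 42 + 42 = 84)
r(E) = 168*E² (r(E) = E*(84*(E + E)) = E*(84*(2*E)) = E*(168*E) = 168*E²)
1/(r(U) - 188) = 1/(168*7² - 188) = 1/(168*49 - 188) = 1/(8232 - 188) = 1/8044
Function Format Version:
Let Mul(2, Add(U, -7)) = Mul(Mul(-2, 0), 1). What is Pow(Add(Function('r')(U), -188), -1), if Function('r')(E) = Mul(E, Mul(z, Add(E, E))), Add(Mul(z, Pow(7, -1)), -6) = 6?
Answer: Rational(1, 8044) ≈ 0.00012432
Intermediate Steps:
U = 7 (U = Add(7, Mul(Rational(1, 2), Mul(Mul(-2, 0), 1))) = Add(7, Mul(Rational(1, 2), Mul(0, 1))) = Add(7, Mul(Rational(1, 2), 0)) = Add(7, 0) = 7)
z = 84 (z = Add(42, Mul(7, 6)) = Add(42, 42) = 84)
Function('r')(E) = Mul(168, Pow(E, 2)) (Function('r')(E) = Mul(E, Mul(84, Add(E, E))) = Mul(E, Mul(84, Mul(2, E))) = Mul(E, Mul(168, E)) = Mul(168, Pow(E, 2)))
Pow(Add(Function('r')(U), -188), -1) = Pow(Add(Mul(168, Pow(7, 2)), -188), -1) = Pow(Add(Mul(168, 49), -188), -1) = Pow(Add(8232, -188), -1) = Pow(8044, -1) = Rational(1, 8044)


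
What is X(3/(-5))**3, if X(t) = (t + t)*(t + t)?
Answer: 46656/15625 ≈ 2.9860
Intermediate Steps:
X(t) = 4*t**2 (X(t) = (2*t)*(2*t) = 4*t**2)
X(3/(-5))**3 = (4*(3/(-5))**2)**3 = (4*(3*(-1/5))**2)**3 = (4*(-3/5)**2)**3 = (4*(9/25))**3 = (36/25)**3 = 46656/15625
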